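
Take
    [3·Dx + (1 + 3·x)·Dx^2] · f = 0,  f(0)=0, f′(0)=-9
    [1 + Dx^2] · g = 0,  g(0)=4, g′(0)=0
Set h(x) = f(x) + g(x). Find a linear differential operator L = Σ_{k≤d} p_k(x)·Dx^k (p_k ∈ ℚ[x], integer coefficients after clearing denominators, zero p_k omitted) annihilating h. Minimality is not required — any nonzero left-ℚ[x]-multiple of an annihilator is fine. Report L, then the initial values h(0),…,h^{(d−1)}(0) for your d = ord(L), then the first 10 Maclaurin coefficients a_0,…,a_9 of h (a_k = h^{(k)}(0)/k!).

f: a_k = 0, -9, 27/2, -27, 243/4, -729/5, 729/2, -6561/7, 19683/8, -6561, …
g: a_k = 4, 0, -2, 0, 1/6, 0, -1/180, 0, 1/10080, 0, …
f+g: L₀ = lclm(L_f,L_g), ord ≤ 2+2.
L = (165 + 18·x + 27·x^2)·Dx + (19 + 63·x + 27·x^2 + 27·x^3)·Dx^2 + (165 + 18·x + 27·x^2)·Dx^3 + (19 + 63·x + 27·x^2 + 27·x^3)·Dx^4  (order 4).
h: a_k = 4, -9, 23/2, -27, 731/12, -729/5, 65609/180, -6561/7, 24800581/10080, -6561, …
ICs: h(0) = 4, h′(0) = -9, h′′(0) = 23, h′′′(0) = -162.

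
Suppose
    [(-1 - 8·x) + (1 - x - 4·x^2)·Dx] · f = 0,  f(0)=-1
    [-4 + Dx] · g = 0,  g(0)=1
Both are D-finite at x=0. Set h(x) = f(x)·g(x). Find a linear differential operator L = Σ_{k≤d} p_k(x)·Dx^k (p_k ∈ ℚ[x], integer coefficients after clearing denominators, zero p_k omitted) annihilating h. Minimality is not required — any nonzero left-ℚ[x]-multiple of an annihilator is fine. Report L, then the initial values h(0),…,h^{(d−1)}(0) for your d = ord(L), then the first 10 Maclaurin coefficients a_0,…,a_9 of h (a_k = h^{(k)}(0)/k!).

f: a_k = -1, -1, -5, -9, -29, -65, -181, -441, -1165, -2929, …
g: a_k = 1, 4, 8, 32/3, 32/3, 128/15, 256/45, 1024/315, 512/315, 2048/2835, …
h₀=f·g: eliminate ⇒ L₀, order ≤ 1·1.
L = (5 + 4·x - 16·x^2) + (-1 + x + 4·x^2)·Dx  (order 1).
h: a_k = -1, -5, -17, -143/3, -379/3, -4883/15, -7529/9, -674711/315, -1729283/315, -39855191/2835, …
ICs: h(0) = -1.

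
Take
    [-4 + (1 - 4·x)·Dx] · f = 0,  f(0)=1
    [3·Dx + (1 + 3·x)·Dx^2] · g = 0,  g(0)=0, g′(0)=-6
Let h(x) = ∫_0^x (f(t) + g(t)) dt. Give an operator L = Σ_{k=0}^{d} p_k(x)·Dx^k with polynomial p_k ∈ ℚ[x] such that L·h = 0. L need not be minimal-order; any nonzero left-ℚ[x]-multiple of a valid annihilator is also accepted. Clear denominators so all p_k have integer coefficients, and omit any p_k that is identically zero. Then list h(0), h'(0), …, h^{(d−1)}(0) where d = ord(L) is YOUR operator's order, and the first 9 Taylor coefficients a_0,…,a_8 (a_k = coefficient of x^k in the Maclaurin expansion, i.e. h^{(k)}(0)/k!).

f: a_k = 1, 4, 16, 64, 256, 1024, 4096, 16384, 65536, …
g: a_k = 0, -6, 9, -18, 81/2, -486/5, 243, -4374/7, 6561/4, …
f+g: L₀ = lclm(L_f,L_g), ord ≤ 1+2.
h=∫₀ˣh₀: take L = L₀·Dx.
L = (432 + 288·x)·Dx^2 + (78 + 720·x + 576·x^2)·Dx^3 + (-11 - x + 144·x^2 + 144·x^3)·Dx^4  (order 4).
h: a_k = 0, 1, -1, 25/3, 23/2, 593/10, 2317/15, 4339/7, 55157/28, …
ICs: h(0) = 0, h′(0) = 1, h′′(0) = -2, h′′′(0) = 50.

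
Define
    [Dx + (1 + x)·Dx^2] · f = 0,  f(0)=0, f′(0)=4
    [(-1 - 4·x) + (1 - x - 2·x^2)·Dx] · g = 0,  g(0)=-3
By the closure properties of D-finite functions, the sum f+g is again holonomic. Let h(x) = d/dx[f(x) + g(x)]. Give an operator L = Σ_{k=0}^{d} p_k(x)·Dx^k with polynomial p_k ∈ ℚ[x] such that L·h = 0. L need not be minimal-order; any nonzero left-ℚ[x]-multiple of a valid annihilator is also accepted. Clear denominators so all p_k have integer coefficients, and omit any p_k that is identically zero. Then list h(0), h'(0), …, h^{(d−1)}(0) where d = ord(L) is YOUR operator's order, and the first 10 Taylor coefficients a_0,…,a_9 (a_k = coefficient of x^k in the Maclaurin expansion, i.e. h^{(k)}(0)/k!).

L = (-42 - 144·x - 144·x^2 - 96·x^3) + (-28 - 172·x - 312·x^2 - 328·x^3 - 160·x^4)·Dx + (7 + 14·x - 5·x^2 - 56·x^3 - 76·x^4 - 32·x^5)·Dx^2  (order 2).
h: a_k = 1, -22, -41, -136, -311, -778, -1781, -4108, -9203, -20494, …
ICs: h(0) = 1, h′(0) = -22.

f: a_k = 0, 4, -2, 4/3, -1, 4/5, -2/3, 4/7, -1/2, 4/9, …
g: a_k = -3, -3, -9, -15, -33, -63, -129, -255, -513, -1023, …
Weyl lclm of L_f,L_g ⇒ L₀ (ord ≤ 3).
Derive L from L₀ (diff closure).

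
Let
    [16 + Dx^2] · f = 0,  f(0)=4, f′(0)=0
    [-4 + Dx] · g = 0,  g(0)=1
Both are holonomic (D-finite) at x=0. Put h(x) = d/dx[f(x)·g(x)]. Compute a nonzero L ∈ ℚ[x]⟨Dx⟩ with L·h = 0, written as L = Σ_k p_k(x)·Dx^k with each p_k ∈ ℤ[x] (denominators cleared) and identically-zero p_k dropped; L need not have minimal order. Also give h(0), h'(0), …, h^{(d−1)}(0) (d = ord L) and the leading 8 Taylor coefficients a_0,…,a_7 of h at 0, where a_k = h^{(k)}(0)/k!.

f: a_k = 4, 0, -32, 0, 128/3, 0, -1024/45, 0, …
g: a_k = 1, 4, 8, 32/3, 32/3, 128/15, 256/45, 1024/315, …
f·g: L₀ = L_f ⊗_s L_g, ord ≤ 2·1.
Differentiate: ansatz ord ≤ ord L₀ ⇒ L.
L = 32 - 8·Dx + Dx^2  (order 2).
h: a_k = 16, 0, -256, -2048/3, -2048/3, 0, 32768/45, 262144/315, …
ICs: h(0) = 16, h′(0) = 0.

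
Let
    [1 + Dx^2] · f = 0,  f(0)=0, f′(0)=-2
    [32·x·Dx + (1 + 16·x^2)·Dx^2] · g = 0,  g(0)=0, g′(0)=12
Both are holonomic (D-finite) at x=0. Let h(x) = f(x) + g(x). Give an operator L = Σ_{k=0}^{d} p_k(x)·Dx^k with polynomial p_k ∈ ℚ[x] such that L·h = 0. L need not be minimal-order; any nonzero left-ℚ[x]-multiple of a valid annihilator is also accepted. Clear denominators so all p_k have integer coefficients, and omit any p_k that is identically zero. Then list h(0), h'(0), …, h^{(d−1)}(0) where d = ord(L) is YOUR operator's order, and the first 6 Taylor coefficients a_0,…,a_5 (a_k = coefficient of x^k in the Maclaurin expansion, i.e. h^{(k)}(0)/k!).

L = (-6112·x + 99328·x^3 + 8192·x^5)·Dx + (-31 + 1072·x^2 + 25344·x^4 + 4096·x^6)·Dx^2 + (-6112·x + 99328·x^3 + 8192·x^5)·Dx^3 + (-31 + 1072·x^2 + 25344·x^4 + 4096·x^6)·Dx^4  (order 4).
h: a_k = 0, 10, 0, -191/3, 0, 36863/60, …
ICs: h(0) = 0, h′(0) = 10, h′′(0) = 0, h′′′(0) = -382.

f: a_k = 0, -2, 0, 1/3, 0, -1/60, …
g: a_k = 0, 12, 0, -64, 0, 3072/5, …
h₀=f+g: left-lcm gives L₀, ord ≤ 4.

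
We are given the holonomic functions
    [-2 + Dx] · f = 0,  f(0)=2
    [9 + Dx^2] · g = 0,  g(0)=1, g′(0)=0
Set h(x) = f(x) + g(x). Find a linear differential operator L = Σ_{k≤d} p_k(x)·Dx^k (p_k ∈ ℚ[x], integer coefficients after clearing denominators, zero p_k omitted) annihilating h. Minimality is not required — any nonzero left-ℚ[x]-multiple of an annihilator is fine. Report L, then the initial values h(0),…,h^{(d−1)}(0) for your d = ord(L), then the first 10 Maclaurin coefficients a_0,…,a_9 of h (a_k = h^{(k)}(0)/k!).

f: a_k = 2, 4, 4, 8/3, 4/3, 8/15, 8/45, 16/315, 4/315, 8/2835, …
g: a_k = 1, 0, -9/2, 0, 27/8, 0, -81/80, 0, 729/4480, 0, …
Sum ⇒ L₀ = lclm(L_f,L_g) in ℚ(x)⟨Dx⟩.
L = -18 + 9·Dx - 2·Dx^2 + Dx^3  (order 3).
h: a_k = 3, 4, -1/2, 8/3, 113/24, 8/15, -601/720, 16/315, 7073/40320, 8/2835, …
ICs: h(0) = 3, h′(0) = 4, h′′(0) = -1.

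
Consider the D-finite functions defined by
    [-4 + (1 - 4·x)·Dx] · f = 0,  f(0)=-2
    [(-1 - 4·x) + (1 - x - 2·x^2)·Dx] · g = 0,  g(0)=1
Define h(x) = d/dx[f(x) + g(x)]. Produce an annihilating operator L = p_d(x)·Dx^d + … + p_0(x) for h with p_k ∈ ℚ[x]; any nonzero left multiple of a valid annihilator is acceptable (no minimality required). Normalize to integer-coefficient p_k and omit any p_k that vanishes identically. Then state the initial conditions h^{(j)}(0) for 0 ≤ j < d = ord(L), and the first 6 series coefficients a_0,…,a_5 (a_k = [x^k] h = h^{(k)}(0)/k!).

f: a_k = -2, -8, -32, -128, -512, -2048, …
g: a_k = 1, 1, 3, 5, 11, 21, …
Weyl lclm of L_f,L_g ⇒ L₀ (ord ≤ 2).
Derive L from L₀ (diff closure).
L = (168 + 192·x + 1728·x^2 - 768·x^3 + 768·x^4) + (-33 - 144·x + 264·x^2 + 1056·x^3 - 576·x^4 + 768·x^5)·Dx + (1 + 13·x - 100·x^2 + 120·x^3 + 40·x^4 - 64·x^5 + 128·x^6)·Dx^2  (order 2).
h: a_k = -7, -58, -369, -2004, -10135, -48894, …
ICs: h(0) = -7, h′(0) = -58.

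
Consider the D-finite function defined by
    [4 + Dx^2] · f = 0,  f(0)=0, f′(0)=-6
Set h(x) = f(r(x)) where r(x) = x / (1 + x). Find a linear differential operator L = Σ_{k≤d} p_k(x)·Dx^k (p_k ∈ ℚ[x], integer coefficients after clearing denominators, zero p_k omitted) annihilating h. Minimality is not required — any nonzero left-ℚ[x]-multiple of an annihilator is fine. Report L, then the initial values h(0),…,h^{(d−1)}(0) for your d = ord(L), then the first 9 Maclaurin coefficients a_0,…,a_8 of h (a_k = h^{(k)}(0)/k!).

L = 4 + (2 + 6·x + 6·x^2 + 2·x^3)·Dx + (1 + 4·x + 6·x^2 + 4·x^3 + x^4)·Dx^2  (order 2).
h: a_k = 0, -6, 6, -2, -6, 86/5, -30, 4418/105, -758/15, …
ICs: h(0) = 0, h′(0) = -6.

f: a_k = 0, -6, 0, 4, 0, -4/5, 0, 8/105, 0, …
f∘r: x↦r, Dx↦Dx/r' in L_f ⇒ L₀.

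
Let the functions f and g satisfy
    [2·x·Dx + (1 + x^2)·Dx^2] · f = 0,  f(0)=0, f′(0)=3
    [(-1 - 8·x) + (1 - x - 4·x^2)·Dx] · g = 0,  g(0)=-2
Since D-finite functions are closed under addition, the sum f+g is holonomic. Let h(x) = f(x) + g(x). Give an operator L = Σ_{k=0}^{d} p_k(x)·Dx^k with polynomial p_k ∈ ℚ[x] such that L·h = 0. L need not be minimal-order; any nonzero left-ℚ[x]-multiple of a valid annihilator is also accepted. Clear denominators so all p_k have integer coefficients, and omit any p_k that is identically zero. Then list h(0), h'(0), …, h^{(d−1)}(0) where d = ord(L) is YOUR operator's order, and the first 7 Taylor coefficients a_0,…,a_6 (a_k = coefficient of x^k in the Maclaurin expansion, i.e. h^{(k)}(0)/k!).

f: a_k = 0, 3, 0, -1, 0, 3/5, 0, …
g: a_k = -2, -2, -10, -18, -58, -130, -362, …
Weyl lclm of L_f,L_g ⇒ L₀ (ord ≤ 3).
L = (10 - 40·x - 478·x^2 - 864·x^3 - 2496·x^4 - 384·x^6)·Dx + (-28 - 246·x - 316·x^2 - 1182·x^3 - 752·x^4 - 2048·x^5 - 48·x^6 - 384·x^7)·Dx^2 + (5 + 8·x + 32·x^2 - 104·x^3 - 197·x^4 - 128·x^5 - 288·x^6 - 16·x^7 - 64·x^8)·Dx^3  (order 3).
h: a_k = -2, 1, -10, -19, -58, -647/5, -362, …
ICs: h(0) = -2, h′(0) = 1, h′′(0) = -20.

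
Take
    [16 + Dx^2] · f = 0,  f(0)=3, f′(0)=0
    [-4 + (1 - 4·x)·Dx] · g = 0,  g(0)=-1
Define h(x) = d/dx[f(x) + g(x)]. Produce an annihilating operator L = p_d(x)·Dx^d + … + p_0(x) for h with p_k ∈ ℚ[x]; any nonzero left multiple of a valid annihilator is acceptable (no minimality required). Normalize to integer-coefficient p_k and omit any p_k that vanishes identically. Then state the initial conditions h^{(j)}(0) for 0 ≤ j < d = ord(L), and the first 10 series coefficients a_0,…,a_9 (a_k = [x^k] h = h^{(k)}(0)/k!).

f: a_k = 3, 0, -24, 0, 32, 0, -256/15, 0, 512/105, 0, …
g: a_k = -1, -4, -16, -64, -256, -1024, -4096, -16384, -65536, -262144, …
L₀ := lclm(L_f,L_g); ord L₀ ≤ 2+1.
h=h₀': d/dx-closure on L₀ ⇒ L.
L = (1664 - 1024·x + 2048·x^2) + (-112 + 576·x - 768·x^2 + 1024·x^3)·Dx + (104 - 64·x + 128·x^2)·Dx^2 + (-7 + 36·x - 48·x^2 + 64·x^3)·Dx^3  (order 3).
h: a_k = -4, -80, -192, -896, -5120, -123392/5, -114688, -55046144/105, -2359296, -9909051392/945, …
ICs: h(0) = -4, h′(0) = -80, h′′(0) = -384.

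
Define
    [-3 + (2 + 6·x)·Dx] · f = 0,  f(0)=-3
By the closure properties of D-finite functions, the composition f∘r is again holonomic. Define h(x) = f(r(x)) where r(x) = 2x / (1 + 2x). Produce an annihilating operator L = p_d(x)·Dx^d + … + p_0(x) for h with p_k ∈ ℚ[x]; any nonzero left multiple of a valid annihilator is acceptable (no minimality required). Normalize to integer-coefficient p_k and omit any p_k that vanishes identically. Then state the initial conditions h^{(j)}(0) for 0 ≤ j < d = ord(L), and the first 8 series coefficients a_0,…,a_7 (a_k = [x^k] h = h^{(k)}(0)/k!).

f: a_k = -3, -9/2, 27/8, -81/16, 1215/128, -5103/256, 45927/1024, -216513/2048, …
h₀=f(r): pull back L_f along r ⇒ L₀.
L = -3 + (1 + 10·x + 16·x^2)·Dx  (order 1).
h: a_k = -3, -9, 63/2, -261/2, 5031/8, -27207/8, 318915/16, -1975005/16, …
ICs: h(0) = -3.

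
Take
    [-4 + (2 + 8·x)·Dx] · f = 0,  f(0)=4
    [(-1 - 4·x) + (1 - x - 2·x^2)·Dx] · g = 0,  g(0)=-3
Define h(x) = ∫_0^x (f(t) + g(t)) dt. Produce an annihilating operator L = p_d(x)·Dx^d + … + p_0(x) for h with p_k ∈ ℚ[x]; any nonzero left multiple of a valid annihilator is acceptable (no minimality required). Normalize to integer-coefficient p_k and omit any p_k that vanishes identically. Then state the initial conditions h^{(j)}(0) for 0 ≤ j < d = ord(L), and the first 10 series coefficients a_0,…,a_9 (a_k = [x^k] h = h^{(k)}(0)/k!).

f: a_k = 4, 8, -8, 16, -40, 112, -336, 1056, -3432, 11440, …
g: a_k = -3, -3, -9, -15, -33, -63, -129, -255, -513, -1023, …
f+g: L₀ = lclm(L_f,L_g), ord ≤ 1+1.
Integrate: L := L₀·Dx.
L = (16 + 84·x + 120·x^2 + 160·x^3)·Dx + (-10 - 52·x - 204·x^2 - 400·x^3 - 400·x^4)·Dx^2 + (-1 + 7·x + 56·x^2 + 8·x^3 - 200·x^4 - 160·x^5)·Dx^3  (order 3).
h: a_k = 0, 1, 5/2, -17/3, 1/4, -73/5, 49/6, -465/7, 801/8, -1315/3, …
ICs: h(0) = 0, h′(0) = 1, h′′(0) = 5.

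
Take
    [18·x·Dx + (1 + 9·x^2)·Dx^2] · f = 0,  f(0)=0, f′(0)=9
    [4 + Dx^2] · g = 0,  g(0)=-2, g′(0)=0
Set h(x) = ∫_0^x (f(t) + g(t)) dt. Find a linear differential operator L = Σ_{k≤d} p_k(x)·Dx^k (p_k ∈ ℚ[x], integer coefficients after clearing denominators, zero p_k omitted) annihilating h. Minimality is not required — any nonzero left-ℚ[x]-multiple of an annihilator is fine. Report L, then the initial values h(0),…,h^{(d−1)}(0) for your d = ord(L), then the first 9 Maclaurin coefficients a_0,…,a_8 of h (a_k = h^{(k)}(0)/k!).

L = (-3744·x + 37584·x^3 + 11664·x^5)·Dx^2 + (-28 + 864·x^2 + 10692·x^4 + 5832·x^6)·Dx^3 + (-936·x + 9396·x^3 + 2916·x^5)·Dx^4 + (-7 + 216·x^2 + 2673·x^4 + 1458·x^6)·Dx^5  (order 5).
h: a_k = 0, -2, 9/2, 4/3, -27/4, -4/15, 243/10, 8/315, -6561/56, …
ICs: h(0) = 0, h′(0) = -2, h′′(0) = 9, h′′′(0) = 8, h′′′′(0) = -162.

f: a_k = 0, 9, 0, -27, 0, 729/5, 0, -6561/7, 0, …
g: a_k = -2, 0, 4, 0, -4/3, 0, 8/45, 0, -4/315, …
f+g: L₀ = lclm(L_f,L_g), ord ≤ 2+2.
h=∫h₀ ⇒ L = L₀·Dx.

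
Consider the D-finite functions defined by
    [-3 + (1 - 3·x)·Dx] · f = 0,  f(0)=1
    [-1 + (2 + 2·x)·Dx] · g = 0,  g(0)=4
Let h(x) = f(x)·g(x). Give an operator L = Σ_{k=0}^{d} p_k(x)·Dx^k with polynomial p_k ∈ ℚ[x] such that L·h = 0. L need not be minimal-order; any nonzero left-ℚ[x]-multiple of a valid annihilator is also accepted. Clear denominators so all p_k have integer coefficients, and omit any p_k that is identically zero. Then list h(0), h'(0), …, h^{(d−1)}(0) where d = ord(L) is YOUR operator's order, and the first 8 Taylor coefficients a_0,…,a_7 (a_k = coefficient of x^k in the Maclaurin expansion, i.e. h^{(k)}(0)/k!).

L = (7 + 3·x) + (-2 + 4·x + 6·x^2)·Dx  (order 1).
h: a_k = 4, 14, 83/2, 499/4, 11971/32, 71833/64, 861975/256, 5171883/512, …
ICs: h(0) = 4.

f: a_k = 1, 3, 9, 27, 81, 243, 729, 2187, …
g: a_k = 4, 2, -1/2, 1/4, -5/32, 7/64, -21/256, 33/512, …
Sym-product of L_f,L_g gives L₀ (≤ ord 1).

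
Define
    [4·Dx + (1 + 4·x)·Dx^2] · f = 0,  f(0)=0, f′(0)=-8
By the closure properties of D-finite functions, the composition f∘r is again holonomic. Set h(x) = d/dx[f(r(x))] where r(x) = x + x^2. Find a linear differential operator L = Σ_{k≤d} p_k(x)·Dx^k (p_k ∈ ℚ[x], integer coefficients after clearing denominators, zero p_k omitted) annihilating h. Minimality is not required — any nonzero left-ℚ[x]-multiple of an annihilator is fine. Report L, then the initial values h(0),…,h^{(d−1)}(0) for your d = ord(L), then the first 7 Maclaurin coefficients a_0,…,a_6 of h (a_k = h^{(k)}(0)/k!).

L = 2 + (1 + 2·x)·Dx  (order 1).
h: a_k = -8, 16, -32, 64, -128, 256, -512, …
ICs: h(0) = -8.

f: a_k = 0, -8, 16, -128/3, 128, -2048/5, 4096/3, …
h₀=f(r): pull back L_f along r ⇒ L₀.
Derive L from L₀ (diff closure).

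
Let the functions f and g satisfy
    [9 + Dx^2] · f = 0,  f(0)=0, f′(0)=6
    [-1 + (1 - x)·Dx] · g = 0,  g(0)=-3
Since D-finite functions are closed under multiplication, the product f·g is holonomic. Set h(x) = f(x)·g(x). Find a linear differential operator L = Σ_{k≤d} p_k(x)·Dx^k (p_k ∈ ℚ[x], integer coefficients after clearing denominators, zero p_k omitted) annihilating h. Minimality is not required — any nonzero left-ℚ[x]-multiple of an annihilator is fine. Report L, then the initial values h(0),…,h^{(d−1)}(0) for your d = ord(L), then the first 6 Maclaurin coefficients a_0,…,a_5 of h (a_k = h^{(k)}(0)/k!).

L = (-9 + 9·x) + 2·Dx + (-1 + x)·Dx^2  (order 2).
h: a_k = 0, -18, -18, 9, 9, -63/20, …
ICs: h(0) = 0, h′(0) = -18.

f: a_k = 0, 6, 0, -9, 0, 81/20, …
g: a_k = -3, -3, -3, -3, -3, -3, …
Sym-product of L_f,L_g gives L₀ (≤ ord 2).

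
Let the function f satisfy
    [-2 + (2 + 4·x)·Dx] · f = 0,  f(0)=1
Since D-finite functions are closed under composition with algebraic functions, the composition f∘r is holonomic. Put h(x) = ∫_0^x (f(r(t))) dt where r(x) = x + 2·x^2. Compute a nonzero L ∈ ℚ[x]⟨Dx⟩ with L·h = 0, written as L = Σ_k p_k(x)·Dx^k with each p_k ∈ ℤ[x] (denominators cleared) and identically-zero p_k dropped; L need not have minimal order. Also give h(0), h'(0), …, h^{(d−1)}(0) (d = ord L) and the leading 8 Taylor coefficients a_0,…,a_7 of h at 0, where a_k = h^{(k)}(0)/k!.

L = (-1 - 4·x)·Dx + (1 + 2·x + 4·x^2)·Dx^2  (order 2).
h: a_k = 0, 1, 1/2, 1/2, -3/8, 3/40, 5/16, -57/112, …
ICs: h(0) = 0, h′(0) = 1.

f: a_k = 1, 1, -1/2, 1/2, -5/8, 7/8, -21/16, 33/16, …
h₀=f(r): pull back L_f along r ⇒ L₀.
h=∫h₀ ⇒ L = L₀·Dx.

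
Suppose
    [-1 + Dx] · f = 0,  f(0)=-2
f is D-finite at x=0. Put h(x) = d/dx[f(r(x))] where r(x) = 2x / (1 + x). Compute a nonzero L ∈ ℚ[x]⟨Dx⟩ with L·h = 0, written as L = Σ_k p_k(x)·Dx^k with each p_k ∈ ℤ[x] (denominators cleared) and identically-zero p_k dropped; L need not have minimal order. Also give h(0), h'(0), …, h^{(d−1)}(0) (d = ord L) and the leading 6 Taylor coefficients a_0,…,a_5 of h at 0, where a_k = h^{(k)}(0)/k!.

L = -2·x + (-1 - 2·x - x^2)·Dx  (order 1).
h: a_k = -4, 0, 4, -16/3, 4, -16/15, …
ICs: h(0) = -4.

f: a_k = -2, -2, -1, -1/3, -1/12, -1/60, …
f∘r: x↦r, Dx↦Dx/r' in L_f ⇒ L₀.
Derive L from L₀ (diff closure).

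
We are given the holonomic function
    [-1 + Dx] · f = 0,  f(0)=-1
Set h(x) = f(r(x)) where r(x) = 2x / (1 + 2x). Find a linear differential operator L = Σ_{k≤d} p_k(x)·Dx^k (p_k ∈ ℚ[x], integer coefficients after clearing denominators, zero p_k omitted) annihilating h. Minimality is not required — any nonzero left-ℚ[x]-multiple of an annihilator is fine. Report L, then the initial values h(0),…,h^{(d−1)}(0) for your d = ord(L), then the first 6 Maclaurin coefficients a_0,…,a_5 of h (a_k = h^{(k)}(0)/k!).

L = -2 + (1 + 4·x + 4·x^2)·Dx  (order 1).
h: a_k = -1, -2, 2, -4/3, -2/3, 76/15, …
ICs: h(0) = -1.

f: a_k = -1, -1, -1/2, -1/6, -1/24, -1/120, …
Substitute x→r, Dx→(1/r')Dx; clear ⇒ L₀.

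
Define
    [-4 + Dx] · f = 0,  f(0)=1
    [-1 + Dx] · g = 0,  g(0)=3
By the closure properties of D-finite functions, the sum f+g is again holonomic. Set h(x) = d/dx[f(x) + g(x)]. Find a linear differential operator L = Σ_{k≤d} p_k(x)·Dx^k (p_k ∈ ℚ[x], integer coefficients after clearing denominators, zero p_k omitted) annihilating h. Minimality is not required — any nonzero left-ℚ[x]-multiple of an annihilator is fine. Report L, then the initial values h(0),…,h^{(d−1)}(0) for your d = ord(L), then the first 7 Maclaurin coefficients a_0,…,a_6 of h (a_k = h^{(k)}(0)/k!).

f: a_k = 1, 4, 8, 32/3, 32/3, 128/15, 256/45, …
g: a_k = 3, 3, 3/2, 1/2, 1/8, 1/40, 1/240, …
h₀=f+g: left-lcm gives L₀, ord ≤ 2.
h₀' ⇒ L via d/dx closure of L₀.
L = 4 - 5·Dx + Dx^2  (order 2).
h: a_k = 7, 19, 67/2, 259/6, 1027/24, 4099/120, 16387/720, …
ICs: h(0) = 7, h′(0) = 19.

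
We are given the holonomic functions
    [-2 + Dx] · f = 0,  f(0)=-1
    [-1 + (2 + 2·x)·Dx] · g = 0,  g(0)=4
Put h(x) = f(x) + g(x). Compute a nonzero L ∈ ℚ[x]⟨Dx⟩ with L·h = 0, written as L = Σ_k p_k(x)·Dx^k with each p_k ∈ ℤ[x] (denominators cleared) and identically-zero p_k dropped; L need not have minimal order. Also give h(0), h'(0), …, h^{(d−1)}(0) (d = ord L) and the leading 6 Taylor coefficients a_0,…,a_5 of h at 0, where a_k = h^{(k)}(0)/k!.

L = (10 + 8·x) + (-17 - 32·x - 16·x^2)·Dx + (6 + 14·x + 8·x^2)·Dx^2  (order 2).
h: a_k = 3, 0, -5/2, -13/12, -79/96, -151/960, …
ICs: h(0) = 3, h′(0) = 0.

f: a_k = -1, -2, -2, -4/3, -2/3, -4/15, …
g: a_k = 4, 2, -1/2, 1/4, -5/32, 7/64, …
L₀ := lclm(L_f,L_g); ord L₀ ≤ 1+1.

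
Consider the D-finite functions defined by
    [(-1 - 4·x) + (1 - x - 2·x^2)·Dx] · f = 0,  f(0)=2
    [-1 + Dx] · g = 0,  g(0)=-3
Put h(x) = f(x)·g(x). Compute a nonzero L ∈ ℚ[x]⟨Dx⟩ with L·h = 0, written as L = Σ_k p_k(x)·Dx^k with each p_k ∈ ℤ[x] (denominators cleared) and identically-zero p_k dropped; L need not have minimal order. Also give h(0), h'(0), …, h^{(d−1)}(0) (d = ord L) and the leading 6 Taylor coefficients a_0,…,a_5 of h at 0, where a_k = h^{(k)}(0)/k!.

L = (2 + 3·x - 2·x^2) + (-1 + x + 2·x^2)·Dx  (order 1).
h: a_k = -6, -12, -27, -52, -425/4, -2103/10, …
ICs: h(0) = -6.

f: a_k = 2, 2, 6, 10, 22, 42, …
g: a_k = -3, -3, -3/2, -1/2, -1/8, -1/40, …
h₀=f·g: eliminate ⇒ L₀, order ≤ 1·1.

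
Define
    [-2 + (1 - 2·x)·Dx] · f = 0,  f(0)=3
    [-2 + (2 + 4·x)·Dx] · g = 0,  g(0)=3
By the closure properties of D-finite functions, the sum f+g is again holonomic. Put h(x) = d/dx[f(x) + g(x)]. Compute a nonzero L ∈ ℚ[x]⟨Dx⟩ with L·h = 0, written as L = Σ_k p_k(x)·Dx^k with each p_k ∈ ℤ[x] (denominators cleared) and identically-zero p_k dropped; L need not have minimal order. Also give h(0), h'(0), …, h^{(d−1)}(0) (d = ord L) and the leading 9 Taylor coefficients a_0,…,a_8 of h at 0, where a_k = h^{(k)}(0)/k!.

L = (-36 - 24·x) + (-21 - 108·x - 84·x^2)·Dx + (5 + 6·x - 20·x^2 - 24·x^3)·Dx^2  (order 2).
h: a_k = 9, 21, 153/2, 369/2, 3945/8, 9027/8, 43701/16, 97017/16, 1788777/128, …
ICs: h(0) = 9, h′(0) = 21.

f: a_k = 3, 6, 12, 24, 48, 96, 192, 384, 768, …
g: a_k = 3, 3, -3/2, 3/2, -15/8, 21/8, -63/16, 99/16, -1287/128, …
Weyl lclm of L_f,L_g ⇒ L₀ (ord ≤ 2).
Derive L from L₀ (diff closure).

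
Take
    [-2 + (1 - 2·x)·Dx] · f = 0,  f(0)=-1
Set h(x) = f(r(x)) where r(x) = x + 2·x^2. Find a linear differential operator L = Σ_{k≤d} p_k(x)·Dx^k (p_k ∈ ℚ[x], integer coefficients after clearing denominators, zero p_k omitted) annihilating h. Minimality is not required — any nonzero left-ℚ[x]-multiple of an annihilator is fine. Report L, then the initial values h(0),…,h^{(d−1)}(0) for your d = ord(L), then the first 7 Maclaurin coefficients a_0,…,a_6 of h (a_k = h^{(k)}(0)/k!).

L = (2 + 8·x) + (-1 + 2·x + 4·x^2)·Dx  (order 1).
h: a_k = -1, -2, -8, -24, -80, -256, -832, …
ICs: h(0) = -1.

f: a_k = -1, -2, -4, -8, -16, -32, -64, …
Substitute x→r, Dx→(1/r')Dx; clear ⇒ L₀.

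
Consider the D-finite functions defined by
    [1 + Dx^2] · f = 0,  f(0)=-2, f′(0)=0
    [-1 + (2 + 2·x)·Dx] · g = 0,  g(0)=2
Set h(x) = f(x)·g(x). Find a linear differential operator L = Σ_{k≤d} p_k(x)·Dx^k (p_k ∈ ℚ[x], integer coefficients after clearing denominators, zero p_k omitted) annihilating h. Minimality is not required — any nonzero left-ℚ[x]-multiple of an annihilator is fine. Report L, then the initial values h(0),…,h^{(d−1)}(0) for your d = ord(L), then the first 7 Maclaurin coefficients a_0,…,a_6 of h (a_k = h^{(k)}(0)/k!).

f: a_k = -2, 0, 1, 0, -1/12, 0, 1/360, …
g: a_k = 2, 1, -1/4, 1/8, -5/64, 7/128, -21/512, …
f·g: L₀ = L_f ⊗_s L_g, ord ≤ 2·1.
L = (7 + 8·x + 4·x^2) + (-4 - 4·x)·Dx + (4 + 8·x + 4·x^2)·Dx^2  (order 2).
h: a_k = -4, -2, 5/2, 3/4, -25/96, -13/192, 349/11520, …
ICs: h(0) = -4, h′(0) = -2.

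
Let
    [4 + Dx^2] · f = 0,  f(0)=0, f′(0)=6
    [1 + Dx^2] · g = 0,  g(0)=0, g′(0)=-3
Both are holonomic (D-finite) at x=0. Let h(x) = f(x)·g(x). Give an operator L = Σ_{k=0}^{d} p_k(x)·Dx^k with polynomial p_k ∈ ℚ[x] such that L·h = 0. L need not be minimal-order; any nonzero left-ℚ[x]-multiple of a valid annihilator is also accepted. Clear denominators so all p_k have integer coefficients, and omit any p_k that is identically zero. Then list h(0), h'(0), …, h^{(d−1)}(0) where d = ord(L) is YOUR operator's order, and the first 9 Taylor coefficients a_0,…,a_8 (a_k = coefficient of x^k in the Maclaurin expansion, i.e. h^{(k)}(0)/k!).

f: a_k = 0, 6, 0, -4, 0, 4/5, 0, -8/105, 0, …
g: a_k = 0, -3, 0, 1/2, 0, -1/40, 0, 1/1680, 0, …
Product ⇒ symmetric product L₀, ord ≤ 4.
L = 9 + 10·Dx^2 + Dx^4  (order 4).
h: a_k = 0, 0, -18, 0, 15, 0, -91/20, 0, 41/56, …
ICs: h(0) = 0, h′(0) = 0, h′′(0) = -36, h′′′(0) = 0.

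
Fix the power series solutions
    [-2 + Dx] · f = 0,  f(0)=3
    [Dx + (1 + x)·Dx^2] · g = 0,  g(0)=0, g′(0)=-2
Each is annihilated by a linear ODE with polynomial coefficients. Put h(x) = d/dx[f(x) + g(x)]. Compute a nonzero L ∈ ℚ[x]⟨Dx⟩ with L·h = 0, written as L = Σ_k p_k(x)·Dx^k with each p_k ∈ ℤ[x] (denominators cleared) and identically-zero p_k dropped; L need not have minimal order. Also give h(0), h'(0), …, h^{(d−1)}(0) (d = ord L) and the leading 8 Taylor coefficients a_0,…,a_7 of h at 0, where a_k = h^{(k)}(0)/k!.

L = (-8 - 4·x) + (-2 - 8·x - 4·x^2)·Dx + (3 + 5·x + 2·x^2)·Dx^2  (order 2).
h: a_k = 4, 14, 10, 10, 2, 18/5, -22/15, 226/105, …
ICs: h(0) = 4, h′(0) = 14.

f: a_k = 3, 6, 6, 4, 2, 4/5, 4/15, 8/105, …
g: a_k = 0, -2, 1, -2/3, 1/2, -2/5, 1/3, -2/7, …
Weyl lclm of L_f,L_g ⇒ L₀ (ord ≤ 3).
h=h₀': d/dx-closure on L₀ ⇒ L.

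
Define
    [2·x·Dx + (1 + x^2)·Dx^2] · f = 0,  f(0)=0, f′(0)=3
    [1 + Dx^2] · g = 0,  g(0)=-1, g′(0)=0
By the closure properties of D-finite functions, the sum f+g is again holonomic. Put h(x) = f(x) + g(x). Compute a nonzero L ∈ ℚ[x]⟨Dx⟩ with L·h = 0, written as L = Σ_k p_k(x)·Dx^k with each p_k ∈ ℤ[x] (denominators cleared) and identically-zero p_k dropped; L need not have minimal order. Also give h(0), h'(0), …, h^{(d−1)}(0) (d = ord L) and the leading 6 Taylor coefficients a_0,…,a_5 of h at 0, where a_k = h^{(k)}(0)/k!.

L = (-22·x + 28·x^3 + 2·x^5)·Dx + (-1 + 7·x^2 + 9·x^4 + x^6)·Dx^2 + (-22·x + 28·x^3 + 2·x^5)·Dx^3 + (-1 + 7·x^2 + 9·x^4 + x^6)·Dx^4  (order 4).
h: a_k = -1, 3, 1/2, -1, -1/24, 3/5, …
ICs: h(0) = -1, h′(0) = 3, h′′(0) = 1, h′′′(0) = -6.

f: a_k = 0, 3, 0, -1, 0, 3/5, …
g: a_k = -1, 0, 1/2, 0, -1/24, 0, …
f+g: L₀ = lclm(L_f,L_g), ord ≤ 2+2.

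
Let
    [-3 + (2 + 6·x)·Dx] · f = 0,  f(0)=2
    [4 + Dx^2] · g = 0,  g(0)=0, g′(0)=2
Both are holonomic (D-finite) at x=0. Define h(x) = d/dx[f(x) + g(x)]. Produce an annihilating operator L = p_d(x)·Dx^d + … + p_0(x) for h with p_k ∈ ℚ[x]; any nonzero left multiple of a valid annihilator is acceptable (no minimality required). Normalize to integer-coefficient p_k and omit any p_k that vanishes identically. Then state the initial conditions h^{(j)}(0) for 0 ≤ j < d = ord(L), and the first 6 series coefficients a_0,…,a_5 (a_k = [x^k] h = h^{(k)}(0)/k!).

f: a_k = 2, 3, -9/4, 27/8, -405/64, 1701/128, …
g: a_k = 0, 2, 0, -4/3, 0, 4/15, …
L₀ := lclm(L_f,L_g); ord L₀ ≤ 1+2.
Derive L from L₀ (diff closure).
L = (-1812 - 1152·x - 1728·x^2) + (-344 - 1800·x - 3456·x^2 - 3456·x^3)·Dx + (-453 - 288·x - 432·x^2)·Dx^2 + (-86 - 450·x - 864·x^2 - 864·x^3)·Dx^3  (order 3).
h: a_k = 5, -9/2, 49/8, -405/16, 26027/384, -45927/256, …
ICs: h(0) = 5, h′(0) = -9/2, h′′(0) = 49/4.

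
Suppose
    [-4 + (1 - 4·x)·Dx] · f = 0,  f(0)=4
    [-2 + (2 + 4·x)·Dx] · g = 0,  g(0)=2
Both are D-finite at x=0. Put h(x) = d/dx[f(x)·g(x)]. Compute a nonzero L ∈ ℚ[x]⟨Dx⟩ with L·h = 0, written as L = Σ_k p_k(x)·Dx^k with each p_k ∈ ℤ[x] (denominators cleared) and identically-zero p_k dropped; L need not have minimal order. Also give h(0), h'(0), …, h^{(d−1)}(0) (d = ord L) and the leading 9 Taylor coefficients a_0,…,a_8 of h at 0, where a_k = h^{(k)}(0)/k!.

L = (39 + 120·x + 48·x^2) + (-5 + 6·x + 48·x^2 + 32·x^3)·Dx  (order 1).
h: a_k = 40, 312, 1884, 10028, 50175, 240777, 2247483/2, 10273779/2, 369862479/16, …
ICs: h(0) = 40.

f: a_k = 4, 16, 64, 256, 1024, 4096, 16384, 65536, 262144, …
g: a_k = 2, 2, -1, 1, -5/4, 7/4, -21/8, 33/8, -429/64, …
L₀ := L_f ⊗_s L_g (sym. prod.), ord ≤ 1.
h=h₀': d/dx-closure on L₀ ⇒ L.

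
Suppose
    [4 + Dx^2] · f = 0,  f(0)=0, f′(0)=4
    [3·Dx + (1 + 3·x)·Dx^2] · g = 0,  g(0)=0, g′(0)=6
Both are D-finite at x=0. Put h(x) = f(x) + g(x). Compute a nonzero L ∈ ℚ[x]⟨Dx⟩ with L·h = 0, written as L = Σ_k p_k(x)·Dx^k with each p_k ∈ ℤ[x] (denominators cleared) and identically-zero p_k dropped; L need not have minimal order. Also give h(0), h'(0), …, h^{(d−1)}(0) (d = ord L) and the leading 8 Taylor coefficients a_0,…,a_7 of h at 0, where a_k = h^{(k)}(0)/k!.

f: a_k = 0, 4, 0, -8/3, 0, 8/15, 0, -16/315, …
g: a_k = 0, 6, -9, 18, -81/2, 486/5, -243, 4374/7, …
h₀=f+g: left-lcm gives L₀, ord ≤ 4.
L = (348 + 144·x + 216·x^2)·Dx + (44 + 180·x + 216·x^2 + 216·x^3)·Dx^2 + (87 + 36·x + 54·x^2)·Dx^3 + (11 + 45·x + 54·x^2 + 54·x^3)·Dx^4  (order 4).
h: a_k = 0, 10, -9, 46/3, -81/2, 1466/15, -243, 196814/315, …
ICs: h(0) = 0, h′(0) = 10, h′′(0) = -18, h′′′(0) = 92.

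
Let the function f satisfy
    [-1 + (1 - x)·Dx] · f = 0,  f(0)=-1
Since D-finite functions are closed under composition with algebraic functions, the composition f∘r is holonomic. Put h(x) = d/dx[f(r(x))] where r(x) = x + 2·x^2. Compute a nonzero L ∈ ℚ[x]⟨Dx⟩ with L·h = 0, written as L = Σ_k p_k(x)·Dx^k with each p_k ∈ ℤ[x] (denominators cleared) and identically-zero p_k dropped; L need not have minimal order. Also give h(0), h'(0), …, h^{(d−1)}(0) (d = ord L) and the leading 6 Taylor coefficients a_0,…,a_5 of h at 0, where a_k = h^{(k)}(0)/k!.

f: a_k = -1, -1, -1, -1, -1, -1, …
f∘r: x↦r, Dx↦Dx/r' in L_f ⇒ L₀.
Derive L from L₀ (diff closure).
L = (6 + 12·x + 24·x^2) + (-1 - 3·x + 6·x^2 + 8·x^3)·Dx  (order 1).
h: a_k = -1, -6, -15, -44, -105, -258, …
ICs: h(0) = -1.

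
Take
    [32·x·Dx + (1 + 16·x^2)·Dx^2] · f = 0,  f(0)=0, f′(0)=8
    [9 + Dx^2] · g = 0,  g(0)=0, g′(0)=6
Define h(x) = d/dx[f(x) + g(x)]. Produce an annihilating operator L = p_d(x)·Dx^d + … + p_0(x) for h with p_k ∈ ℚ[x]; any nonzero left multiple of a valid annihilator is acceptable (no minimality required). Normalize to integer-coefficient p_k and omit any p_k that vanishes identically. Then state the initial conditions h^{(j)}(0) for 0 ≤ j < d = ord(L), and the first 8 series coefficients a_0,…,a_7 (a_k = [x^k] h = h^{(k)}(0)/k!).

L = (-52704·x + 967680·x^3 + 663552·x^5) + (-207 + 13104·x^2 + 283392·x^4 + 331776·x^6)·Dx + (-5856·x + 107520·x^3 + 73728·x^5)·Dx^2 + (-23 + 1456·x^2 + 31488·x^4 + 36864·x^6)·Dx^3  (order 3).
h: a_k = 14, 0, -155, 0, 8273/4, 0, -1310963/40, 0, …
ICs: h(0) = 14, h′(0) = 0, h′′(0) = -310.

f: a_k = 0, 8, 0, -128/3, 0, 2048/5, 0, -32768/7, …
g: a_k = 0, 6, 0, -9, 0, 81/20, 0, -243/280, …
h₀=f+g: left-lcm gives L₀, ord ≤ 4.
h=h₀': d/dx-closure on L₀ ⇒ L.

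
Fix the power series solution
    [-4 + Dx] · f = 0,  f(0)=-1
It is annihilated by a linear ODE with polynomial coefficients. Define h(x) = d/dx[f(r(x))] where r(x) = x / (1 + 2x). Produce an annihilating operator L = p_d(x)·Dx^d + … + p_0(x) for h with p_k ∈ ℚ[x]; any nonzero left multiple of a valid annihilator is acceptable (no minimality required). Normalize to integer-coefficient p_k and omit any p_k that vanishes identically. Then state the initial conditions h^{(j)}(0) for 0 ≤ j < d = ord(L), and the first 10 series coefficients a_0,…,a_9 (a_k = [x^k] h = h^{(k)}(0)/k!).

f: a_k = -1, -4, -8, -32/3, -32/3, -128/15, -256/45, -1024/315, -512/315, -2048/2835, …
h₀=f(r): pull back L_f along r ⇒ L₀.
Differentiate: ansatz ord ≤ ord L₀ ⇒ L.
L = -8·x + (-1 - 4·x - 4·x^2)·Dx  (order 1).
h: a_k = -4, 0, 16, -128/3, 64, -512/15, -1280/9, 65536/105, -72704/45, 9207808/2835, …
ICs: h(0) = -4.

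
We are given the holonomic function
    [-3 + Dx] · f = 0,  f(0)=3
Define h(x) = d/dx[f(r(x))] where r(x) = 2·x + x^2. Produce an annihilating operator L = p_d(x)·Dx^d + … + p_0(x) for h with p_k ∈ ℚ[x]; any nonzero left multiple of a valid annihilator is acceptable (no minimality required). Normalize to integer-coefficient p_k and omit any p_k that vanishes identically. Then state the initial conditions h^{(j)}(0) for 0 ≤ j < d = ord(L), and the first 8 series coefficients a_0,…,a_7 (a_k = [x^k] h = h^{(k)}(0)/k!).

f: a_k = 3, 9, 27/2, 27/2, 81/8, 243/40, 243/80, 729/560, …
L₀ from L_f via x↦r, Dx↦r'^{-1}Dx.
Derive L from L₀ (diff closure).
L = (7 + 12·x + 6·x^2) + (-1 - x)·Dx  (order 1).
h: a_k = 18, 126, 486, 1350, 2997, 28107/5, 46089/5, 473283/35, …
ICs: h(0) = 18.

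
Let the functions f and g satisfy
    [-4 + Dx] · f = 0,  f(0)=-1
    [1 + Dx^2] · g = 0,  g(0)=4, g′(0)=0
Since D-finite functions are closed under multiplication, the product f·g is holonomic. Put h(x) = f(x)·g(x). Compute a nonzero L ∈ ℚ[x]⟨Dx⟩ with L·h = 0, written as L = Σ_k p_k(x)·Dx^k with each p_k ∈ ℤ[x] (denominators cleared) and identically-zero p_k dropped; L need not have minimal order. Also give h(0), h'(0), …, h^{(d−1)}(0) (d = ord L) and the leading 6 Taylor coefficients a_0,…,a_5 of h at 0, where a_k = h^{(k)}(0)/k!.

f: a_k = -1, -4, -8, -32/3, -32/3, -128/15, …
g: a_k = 4, 0, -2, 0, 1/6, 0, …
Product ⇒ symmetric product L₀, ord ≤ 2.
L = 17 - 8·Dx + Dx^2  (order 2).
h: a_k = -4, -16, -30, -104/3, -161/6, -202/15, …
ICs: h(0) = -4, h′(0) = -16.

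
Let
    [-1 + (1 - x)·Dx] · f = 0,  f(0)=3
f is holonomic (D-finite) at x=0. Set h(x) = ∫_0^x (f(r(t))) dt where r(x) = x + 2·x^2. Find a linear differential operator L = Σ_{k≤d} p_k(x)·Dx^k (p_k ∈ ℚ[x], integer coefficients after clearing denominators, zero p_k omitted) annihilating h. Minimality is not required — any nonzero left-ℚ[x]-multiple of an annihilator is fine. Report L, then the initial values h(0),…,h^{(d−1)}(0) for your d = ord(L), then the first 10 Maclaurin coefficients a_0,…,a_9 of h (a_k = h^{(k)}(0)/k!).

f: a_k = 3, 3, 3, 3, 3, 3, 3, 3, 3, 3, …
L₀ from L_f via x↦r, Dx↦r'^{-1}Dx.
h=∫h₀ ⇒ L = L₀·Dx.
L = (1 + 4·x)·Dx + (-1 + x + 2·x^2)·Dx^2  (order 2).
h: a_k = 0, 3, 3/2, 3, 15/4, 33/5, 21/2, 129/7, 255/8, 57, …
ICs: h(0) = 0, h′(0) = 3.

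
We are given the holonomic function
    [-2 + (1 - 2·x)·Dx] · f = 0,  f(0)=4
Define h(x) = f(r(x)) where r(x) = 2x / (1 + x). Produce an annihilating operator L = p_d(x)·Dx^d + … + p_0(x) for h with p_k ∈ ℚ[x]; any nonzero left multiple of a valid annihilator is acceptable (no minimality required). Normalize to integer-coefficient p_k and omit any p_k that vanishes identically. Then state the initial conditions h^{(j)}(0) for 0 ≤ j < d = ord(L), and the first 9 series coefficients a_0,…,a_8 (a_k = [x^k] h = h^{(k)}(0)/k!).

L = 4 + (-1 + 2·x + 3·x^2)·Dx  (order 1).
h: a_k = 4, 16, 48, 144, 432, 1296, 3888, 11664, 34992, …
ICs: h(0) = 4.

f: a_k = 4, 8, 16, 32, 64, 128, 256, 512, 1024, …
Substitute x→r, Dx→(1/r')Dx; clear ⇒ L₀.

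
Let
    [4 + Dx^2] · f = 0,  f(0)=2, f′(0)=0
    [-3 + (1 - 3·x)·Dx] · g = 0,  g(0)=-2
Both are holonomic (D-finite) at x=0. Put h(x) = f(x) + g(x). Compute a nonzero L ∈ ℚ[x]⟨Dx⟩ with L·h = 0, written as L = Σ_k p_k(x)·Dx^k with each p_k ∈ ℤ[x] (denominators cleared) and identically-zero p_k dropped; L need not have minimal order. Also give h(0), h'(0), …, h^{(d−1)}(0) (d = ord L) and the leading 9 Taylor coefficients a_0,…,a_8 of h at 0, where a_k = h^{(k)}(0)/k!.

f: a_k = 2, 0, -4, 0, 4/3, 0, -8/45, 0, 4/315, …
g: a_k = -2, -6, -18, -54, -162, -486, -1458, -4374, -13122, …
L₀ := lclm(L_f,L_g); ord L₀ ≤ 2+1.
L = (-348 + 144·x - 216·x^2) + (44 - 180·x + 216·x^2 - 216·x^3)·Dx + (-87 + 36·x - 54·x^2)·Dx^2 + (11 - 45·x + 54·x^2 - 54·x^3)·Dx^3  (order 3).
h: a_k = 0, -6, -22, -54, -482/3, -486, -65618/45, -4374, -4133426/315, …
ICs: h(0) = 0, h′(0) = -6, h′′(0) = -44.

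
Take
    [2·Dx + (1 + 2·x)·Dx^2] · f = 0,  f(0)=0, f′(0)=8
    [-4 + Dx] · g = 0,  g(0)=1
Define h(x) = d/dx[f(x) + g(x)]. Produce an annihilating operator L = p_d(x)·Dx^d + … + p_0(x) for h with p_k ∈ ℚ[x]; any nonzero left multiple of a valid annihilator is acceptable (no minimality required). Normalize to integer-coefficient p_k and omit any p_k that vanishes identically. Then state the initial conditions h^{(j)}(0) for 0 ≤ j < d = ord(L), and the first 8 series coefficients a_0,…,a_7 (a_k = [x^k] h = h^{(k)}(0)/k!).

f: a_k = 0, 8, -8, 32/3, -16, 128/5, -128/3, 512/7, …
g: a_k = 1, 4, 8, 32/3, 32/3, 128/15, 256/45, 1024/315, …
f+g: L₀ = lclm(L_f,L_g), ord ≤ 2+1.
h₀' ⇒ L via d/dx closure of L₀.
L = (-32 - 32·x) + (-4 - 32·x - 32·x^2)·Dx + (3 + 10·x + 8·x^2)·Dx^2  (order 2).
h: a_k = 12, 0, 64, -64/3, 512/3, -3328/15, 24064/45, -318464/315, …
ICs: h(0) = 12, h′(0) = 0.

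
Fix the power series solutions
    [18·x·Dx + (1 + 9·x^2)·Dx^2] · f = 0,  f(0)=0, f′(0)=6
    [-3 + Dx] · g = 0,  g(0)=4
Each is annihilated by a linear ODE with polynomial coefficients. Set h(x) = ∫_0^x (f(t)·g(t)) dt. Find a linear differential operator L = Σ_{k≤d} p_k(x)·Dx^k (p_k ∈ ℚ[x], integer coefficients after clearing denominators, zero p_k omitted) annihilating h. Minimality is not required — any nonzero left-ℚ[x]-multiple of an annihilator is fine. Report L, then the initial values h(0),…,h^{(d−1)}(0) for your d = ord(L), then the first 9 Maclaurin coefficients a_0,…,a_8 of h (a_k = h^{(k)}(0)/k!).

L = (9 - 54·x + 81·x^2)·Dx + (-6 + 18·x - 54·x^2)·Dx^2 + (1 + 9·x^2)·Dx^3  (order 3).
h: a_k = 0, 0, 12, 24, 9, -108/5, 243/10, 891/7, -67797/560, …
ICs: h(0) = 0, h′(0) = 0, h′′(0) = 24.

f: a_k = 0, 6, 0, -18, 0, 486/5, 0, -4374/7, 0, …
g: a_k = 4, 12, 18, 18, 27/2, 81/10, 81/20, 243/140, 729/1120, …
L₀ := L_f ⊗_s L_g (sym. prod.), ord ≤ 2.
h=∫₀ˣh₀: take L = L₀·Dx.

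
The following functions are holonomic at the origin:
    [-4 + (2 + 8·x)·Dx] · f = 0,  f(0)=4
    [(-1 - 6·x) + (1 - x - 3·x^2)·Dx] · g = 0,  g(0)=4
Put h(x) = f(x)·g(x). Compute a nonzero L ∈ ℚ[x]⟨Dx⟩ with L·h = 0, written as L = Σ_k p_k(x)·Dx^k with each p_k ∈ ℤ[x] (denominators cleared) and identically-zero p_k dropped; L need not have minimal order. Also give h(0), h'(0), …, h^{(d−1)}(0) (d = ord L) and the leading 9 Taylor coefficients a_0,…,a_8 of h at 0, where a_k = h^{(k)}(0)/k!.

L = (3 + 8·x + 18·x^2) + (-1 - 3·x + 7·x^2 + 12·x^3)·Dx  (order 1).
h: a_k = 16, 48, 64, 272, 304, 1568, 1136, 10064, -256, …
ICs: h(0) = 16.

f: a_k = 4, 8, -8, 16, -40, 112, -336, 1056, -3432, …
g: a_k = 4, 4, 16, 28, 76, 160, 388, 868, 2032, …
h₀=f·g: eliminate ⇒ L₀, order ≤ 1·1.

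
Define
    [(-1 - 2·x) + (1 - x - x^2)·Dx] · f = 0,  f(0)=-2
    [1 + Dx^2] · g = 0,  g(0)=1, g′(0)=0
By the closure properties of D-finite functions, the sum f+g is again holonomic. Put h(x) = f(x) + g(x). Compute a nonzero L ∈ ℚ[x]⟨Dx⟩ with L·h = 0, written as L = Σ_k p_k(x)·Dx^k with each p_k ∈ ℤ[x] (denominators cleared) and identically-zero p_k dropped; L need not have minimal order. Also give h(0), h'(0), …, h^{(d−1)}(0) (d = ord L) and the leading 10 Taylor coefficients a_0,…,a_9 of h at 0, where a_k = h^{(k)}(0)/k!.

f: a_k = -2, -2, -4, -6, -10, -16, -26, -42, -68, -110, …
g: a_k = 1, 0, -1/2, 0, 1/24, 0, -1/720, 0, 1/40320, 0, …
L₀ := lclm(L_f,L_g); ord L₀ ≤ 1+2.
L = (19 + 48·x + 31·x^2 + 24·x^3 + 5·x^4 + 2·x^5) + (-5 + x + 4·x^2 + 7·x^3 + 6·x^4 + 3·x^5 + x^6)·Dx + (19 + 48·x + 31·x^2 + 24·x^3 + 5·x^4 + 2·x^5)·Dx^2 + (-5 + x + 4·x^2 + 7·x^3 + 6·x^4 + 3·x^5 + x^6)·Dx^3  (order 3).
h: a_k = -1, -2, -9/2, -6, -239/24, -16, -18721/720, -42, -2741759/40320, -110, …
ICs: h(0) = -1, h′(0) = -2, h′′(0) = -9.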